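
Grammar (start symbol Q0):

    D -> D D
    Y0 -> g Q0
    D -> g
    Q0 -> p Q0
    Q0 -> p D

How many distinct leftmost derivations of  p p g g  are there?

Parse trees for p p g g:
  [Q0 p [Q0 p [D [D g] [D g]]]]

1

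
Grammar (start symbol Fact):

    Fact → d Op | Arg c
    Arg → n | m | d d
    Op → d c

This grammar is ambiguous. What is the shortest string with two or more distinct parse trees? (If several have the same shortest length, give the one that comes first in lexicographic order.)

length 2: no string has ≥2 trees
length 3: d d c has 2 parse trees

Two derivations of d d c:
  Fact ⇒ d Op ⇒ d d c
  Fact ⇒ Arg c ⇒ d d c

d d c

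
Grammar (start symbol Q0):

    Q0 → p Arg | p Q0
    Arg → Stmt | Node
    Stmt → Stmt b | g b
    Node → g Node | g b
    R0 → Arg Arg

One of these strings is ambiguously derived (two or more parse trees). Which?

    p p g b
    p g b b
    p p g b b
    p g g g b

p p g b: 2 trees
p g b b: 1 tree
p p g b b: 1 tree
p g g g b: 1 tree

p p g b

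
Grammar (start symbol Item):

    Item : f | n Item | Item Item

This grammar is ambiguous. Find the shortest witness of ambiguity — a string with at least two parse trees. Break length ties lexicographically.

f f f

length 1: no string has ≥2 trees
length 2: no string has ≥2 trees
length 3: f f f has 2 parse trees

Two derivations of f f f:
  Item ⇒ Item Item ⇒ f Item ⇒ f Item Item ⇒ f f Item ⇒ f f f
  Item ⇒ Item Item ⇒ Item Item Item ⇒ f Item Item ⇒ f f Item ⇒ f f f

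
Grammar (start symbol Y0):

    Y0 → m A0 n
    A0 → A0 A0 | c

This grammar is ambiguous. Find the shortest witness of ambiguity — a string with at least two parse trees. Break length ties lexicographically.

m c c c n

length 3: no string has ≥2 trees
length 4: no string has ≥2 trees
length 5: m c c c n has 2 parse trees

Two derivations of m c c c n:
  Y0 ⇒ m A0 n ⇒ m A0 A0 n ⇒ m A0 A0 A0 n ⇒ m c A0 A0 n ⇒ m c c A0 n ⇒ m c c c n
  Y0 ⇒ m A0 n ⇒ m A0 A0 n ⇒ m c A0 n ⇒ m c A0 A0 n ⇒ m c c A0 n ⇒ m c c c n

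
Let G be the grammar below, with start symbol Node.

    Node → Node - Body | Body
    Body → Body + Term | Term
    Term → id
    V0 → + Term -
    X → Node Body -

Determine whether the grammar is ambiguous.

Unambiguous

Only Node, Body, Term are reachable from Node; ignoring the rest: This is a standard precedence ladder (Node over Body over Term), with each level left-recursive on its own operator ('-' at Node, '+' at Body). That structure is LR(1), hence unambiguous.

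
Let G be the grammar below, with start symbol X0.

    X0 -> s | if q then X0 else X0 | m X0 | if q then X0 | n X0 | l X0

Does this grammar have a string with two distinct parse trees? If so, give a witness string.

Witness: if q then if q then s else s

Derivation 1: X0 ⇒ if q then X0 else X0 ⇒ if q then if q then X0 else X0 ⇒ if q then if q then s else X0 ⇒ if q then if q then s else s
Derivation 2: X0 ⇒ if q then X0 ⇒ if q then if q then X0 else X0 ⇒ if q then if q then s else X0 ⇒ if q then if q then s else s

Two distinct leftmost derivations for the same string.

Ambiguous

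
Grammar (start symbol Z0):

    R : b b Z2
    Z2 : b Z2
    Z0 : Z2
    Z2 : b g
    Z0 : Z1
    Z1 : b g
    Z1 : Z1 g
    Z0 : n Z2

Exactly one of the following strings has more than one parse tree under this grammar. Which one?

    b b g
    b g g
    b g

b b g: 1 tree
b g g: 1 tree
b g: 2 trees

b g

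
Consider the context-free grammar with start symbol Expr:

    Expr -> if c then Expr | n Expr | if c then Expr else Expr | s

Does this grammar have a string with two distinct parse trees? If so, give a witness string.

Ambiguous

Witness: if c then if c then s else s

Derivation 1: Expr ⇒ if c then Expr ⇒ if c then if c then Expr else Expr ⇒ if c then if c then s else Expr ⇒ if c then if c then s else s
Derivation 2: Expr ⇒ if c then Expr else Expr ⇒ if c then if c then Expr else Expr ⇒ if c then if c then s else Expr ⇒ if c then if c then s else s

Two distinct leftmost derivations for the same string.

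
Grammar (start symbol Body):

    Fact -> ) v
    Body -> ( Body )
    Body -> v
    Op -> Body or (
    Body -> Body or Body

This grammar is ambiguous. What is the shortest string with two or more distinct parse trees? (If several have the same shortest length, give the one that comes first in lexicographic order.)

v or v or v

length 1: no string has ≥2 trees
length 3: no string has ≥2 trees
length 5: v or v or v has 2 parse trees

Two derivations of v or v or v:
  Body ⇒ Body or Body ⇒ v or Body ⇒ v or Body or Body ⇒ v or v or Body ⇒ v or v or v
  Body ⇒ Body or Body ⇒ Body or Body or Body ⇒ v or Body or Body ⇒ v or v or Body ⇒ v or v or v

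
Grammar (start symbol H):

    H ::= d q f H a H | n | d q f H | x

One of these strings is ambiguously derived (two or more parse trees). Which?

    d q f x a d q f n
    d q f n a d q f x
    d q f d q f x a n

d q f x a d q f n: 1 tree
d q f n a d q f x: 1 tree
d q f d q f x a n: 2 trees

d q f d q f x a n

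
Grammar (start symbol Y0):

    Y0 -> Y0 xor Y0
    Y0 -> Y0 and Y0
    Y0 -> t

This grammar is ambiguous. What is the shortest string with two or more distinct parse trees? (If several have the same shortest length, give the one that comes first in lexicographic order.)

t and t and t

length 1: no string has ≥2 trees
length 3: no string has ≥2 trees
length 5: t and t and t has 2 parse trees

Two derivations of t and t and t:
  Y0 ⇒ Y0 and Y0 ⇒ Y0 and Y0 and Y0 ⇒ t and Y0 and Y0 ⇒ t and t and Y0 ⇒ t and t and t
  Y0 ⇒ Y0 and Y0 ⇒ t and Y0 ⇒ t and Y0 and Y0 ⇒ t and t and Y0 ⇒ t and t and t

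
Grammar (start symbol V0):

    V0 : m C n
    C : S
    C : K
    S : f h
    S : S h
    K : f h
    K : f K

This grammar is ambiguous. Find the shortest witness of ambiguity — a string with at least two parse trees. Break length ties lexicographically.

length 4: m f h n has 2 parse trees

Two derivations of m f h n:
  V0 ⇒ m C n ⇒ m S n ⇒ m f h n
  V0 ⇒ m C n ⇒ m K n ⇒ m f h n

m f h n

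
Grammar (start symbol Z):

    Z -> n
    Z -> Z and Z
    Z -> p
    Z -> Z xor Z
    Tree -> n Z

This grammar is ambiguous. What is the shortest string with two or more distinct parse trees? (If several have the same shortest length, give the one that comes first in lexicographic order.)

length 1: no string has ≥2 trees
length 3: no string has ≥2 trees
length 5: n and n and n has 2 parse trees

Two derivations of n and n and n:
  Z ⇒ Z and Z ⇒ n and Z ⇒ n and Z and Z ⇒ n and n and Z ⇒ n and n and n
  Z ⇒ Z and Z ⇒ Z and Z and Z ⇒ n and Z and Z ⇒ n and n and Z ⇒ n and n and n

n and n and n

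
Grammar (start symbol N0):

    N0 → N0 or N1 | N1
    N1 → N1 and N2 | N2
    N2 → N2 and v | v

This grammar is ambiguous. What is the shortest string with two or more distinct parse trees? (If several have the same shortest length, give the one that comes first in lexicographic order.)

length 1: no string has ≥2 trees
length 3: v and v has 2 parse trees

Two derivations of v and v:
  N0 ⇒ N1 ⇒ N1 and N2 ⇒ N2 and N2 ⇒ v and N2 ⇒ v and v
  N0 ⇒ N1 ⇒ N2 ⇒ N2 and v ⇒ v and v

v and v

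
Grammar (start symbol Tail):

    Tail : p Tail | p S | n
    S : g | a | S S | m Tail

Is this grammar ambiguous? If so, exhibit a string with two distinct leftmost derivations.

Ambiguous

Witness: p a a a

Derivation 1: Tail ⇒ p S ⇒ p S S ⇒ p a S ⇒ p a S S ⇒ p a a S ⇒ p a a a
Derivation 2: Tail ⇒ p S ⇒ p S S ⇒ p S S S ⇒ p a S S ⇒ p a a S ⇒ p a a a

Two distinct leftmost derivations for the same string.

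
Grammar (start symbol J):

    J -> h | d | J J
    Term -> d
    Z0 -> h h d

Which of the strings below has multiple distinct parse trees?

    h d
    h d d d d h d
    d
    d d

h d: 1 tree
h d d d d h d: 132 trees
d: 1 tree
d d: 1 tree

h d d d d h d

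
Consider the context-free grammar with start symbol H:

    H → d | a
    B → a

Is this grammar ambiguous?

Unambiguous

(B is unreachable from H, so its rules don't affect L(H).) The reachable rules are right-linear with at most one rule per (nonterminal, next-terminal) pair. Each input token forces the next rule, so parsing is deterministic.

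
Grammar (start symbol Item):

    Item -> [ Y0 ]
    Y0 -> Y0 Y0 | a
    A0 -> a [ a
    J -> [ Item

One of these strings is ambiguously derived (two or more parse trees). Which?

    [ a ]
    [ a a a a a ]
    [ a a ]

[ a ]: 1 tree
[ a a a a a ]: 14 trees
[ a a ]: 1 tree

[ a a a a a ]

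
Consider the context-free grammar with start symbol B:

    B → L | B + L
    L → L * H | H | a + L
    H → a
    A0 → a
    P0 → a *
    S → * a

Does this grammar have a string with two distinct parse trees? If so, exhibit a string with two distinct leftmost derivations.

Witness: a + a

Derivation 1: B ⇒ L ⇒ a + L ⇒ a + H ⇒ a + a
Derivation 2: B ⇒ B + L ⇒ L + L ⇒ H + L ⇒ a + L ⇒ a + H ⇒ a + a

Two distinct leftmost derivations for the same string.

Ambiguous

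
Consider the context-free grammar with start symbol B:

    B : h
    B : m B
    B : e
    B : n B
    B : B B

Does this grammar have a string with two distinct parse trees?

Witness: e e e

Derivation 1: B ⇒ B B ⇒ e B ⇒ e B B ⇒ e e B ⇒ e e e
Derivation 2: B ⇒ B B ⇒ B B B ⇒ e B B ⇒ e e B ⇒ e e e

Two distinct leftmost derivations for the same string.

Ambiguous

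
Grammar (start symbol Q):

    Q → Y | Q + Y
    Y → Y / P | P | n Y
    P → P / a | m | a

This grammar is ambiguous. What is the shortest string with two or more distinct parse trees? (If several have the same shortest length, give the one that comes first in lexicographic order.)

a / a

length 1: no string has ≥2 trees
length 2: no string has ≥2 trees
length 3: a / a has 2 parse trees

Two derivations of a / a:
  Q ⇒ Y ⇒ Y / P ⇒ P / P ⇒ a / P ⇒ a / a
  Q ⇒ Y ⇒ P ⇒ P / a ⇒ a / a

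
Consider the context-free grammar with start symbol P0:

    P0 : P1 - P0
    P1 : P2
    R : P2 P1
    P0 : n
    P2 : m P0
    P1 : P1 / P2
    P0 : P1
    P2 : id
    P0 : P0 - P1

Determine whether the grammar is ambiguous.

Witness: id - id

Derivation 1: P0 ⇒ P1 - P0 ⇒ P2 - P0 ⇒ id - P0 ⇒ id - P1 ⇒ id - P2 ⇒ id - id
Derivation 2: P0 ⇒ P0 - P1 ⇒ P1 - P1 ⇒ P2 - P1 ⇒ id - P1 ⇒ id - P2 ⇒ id - id

Two distinct leftmost derivations for the same string.

Ambiguous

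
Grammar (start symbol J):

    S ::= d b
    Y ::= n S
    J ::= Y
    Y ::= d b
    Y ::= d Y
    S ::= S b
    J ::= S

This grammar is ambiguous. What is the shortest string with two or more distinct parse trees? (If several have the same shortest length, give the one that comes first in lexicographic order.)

d b

length 2: d b has 2 parse trees

Two derivations of d b:
  J ⇒ Y ⇒ d b
  J ⇒ S ⇒ d b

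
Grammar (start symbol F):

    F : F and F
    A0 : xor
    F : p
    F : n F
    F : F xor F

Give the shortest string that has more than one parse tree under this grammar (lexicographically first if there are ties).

n p and p

length 1: no string has ≥2 trees
length 2: no string has ≥2 trees
length 3: no string has ≥2 trees
length 4: n p and p has 2 parse trees

Two derivations of n p and p:
  F ⇒ F and F ⇒ n F and F ⇒ n p and F ⇒ n p and p
  F ⇒ n F ⇒ n F and F ⇒ n p and F ⇒ n p and p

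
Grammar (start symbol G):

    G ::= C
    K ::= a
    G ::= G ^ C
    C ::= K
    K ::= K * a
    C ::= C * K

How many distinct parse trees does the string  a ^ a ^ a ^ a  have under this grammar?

Parse trees for a ^ a ^ a ^ a:
  [G [G [G [G [C [K a]]] ^ [C [K a]]] ^ [C [K a]]] ^ [C [K a]]]

1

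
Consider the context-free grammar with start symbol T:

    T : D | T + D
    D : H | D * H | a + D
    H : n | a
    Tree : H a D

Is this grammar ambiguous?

Ambiguous

Witness: a + a

Derivation 1: T ⇒ D ⇒ a + D ⇒ a + H ⇒ a + a
Derivation 2: T ⇒ T + D ⇒ D + D ⇒ H + D ⇒ a + D ⇒ a + H ⇒ a + a

Two distinct leftmost derivations for the same string.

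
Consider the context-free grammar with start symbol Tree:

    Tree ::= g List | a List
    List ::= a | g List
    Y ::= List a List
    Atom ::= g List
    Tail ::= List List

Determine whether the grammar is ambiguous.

Unambiguous

(Y, Atom, Tail are unreachable from Tree, so their rules don't affect L(Tree).) Restricted to the reachable nonterminals, every rule has the form A → t or A → t B, and no two rules for the same A share a first terminal. The grammar encodes a DFA — one run per string.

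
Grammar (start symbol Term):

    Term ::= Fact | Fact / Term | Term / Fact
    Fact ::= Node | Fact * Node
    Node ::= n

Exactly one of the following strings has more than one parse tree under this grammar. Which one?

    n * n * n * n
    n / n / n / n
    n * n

n * n * n * n: 1 tree
n / n / n / n: 8 trees
n * n: 1 tree

n / n / n / n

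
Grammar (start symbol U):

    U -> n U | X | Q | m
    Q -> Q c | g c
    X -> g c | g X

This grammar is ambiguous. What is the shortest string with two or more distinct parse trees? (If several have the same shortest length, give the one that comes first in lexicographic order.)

g c

length 1: no string has ≥2 trees
length 2: g c has 2 parse trees

Two derivations of g c:
  U ⇒ X ⇒ g c
  U ⇒ Q ⇒ g c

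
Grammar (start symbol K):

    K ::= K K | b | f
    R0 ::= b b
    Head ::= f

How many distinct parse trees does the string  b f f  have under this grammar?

2

Parse trees for b f f:
  [K [K b] [K [K f] [K f]]]
  [K [K [K b] [K f]] [K f]]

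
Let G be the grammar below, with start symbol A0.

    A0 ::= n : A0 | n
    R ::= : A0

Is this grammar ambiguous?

Unambiguous

Only A0 is reachable from A0; ignoring the rest: The reachable grammar is A → atom sep A | atom. Each atom is followed by either the separator (recurse) or end-of-string (stop) — no choice point.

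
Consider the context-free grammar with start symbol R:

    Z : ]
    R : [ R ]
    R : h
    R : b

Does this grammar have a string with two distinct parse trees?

Unambiguous

Only R is reachable from R; ignoring the rest: L(R) is { openⁿ atom closeⁿ : n ≥ 0 }. The bracket depth fixes n, and the derivation is forced at every step.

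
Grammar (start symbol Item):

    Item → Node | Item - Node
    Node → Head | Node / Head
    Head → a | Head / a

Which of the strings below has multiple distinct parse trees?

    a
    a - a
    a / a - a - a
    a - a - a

a: 1 tree
a - a: 1 tree
a / a - a - a: 2 trees
a - a - a: 1 tree

a / a - a - a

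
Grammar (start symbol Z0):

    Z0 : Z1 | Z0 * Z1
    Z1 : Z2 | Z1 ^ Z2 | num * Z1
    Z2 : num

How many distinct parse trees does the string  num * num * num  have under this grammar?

Parse trees for num * num * num:
  [Z0 [Z1 num * [Z1 num * [Z1 [Z2 num]]]]]
  [Z0 [Z0 [Z1 [Z2 num]]] * [Z1 num * [Z1 [Z2 num]]]]
  [Z0 [Z0 [Z1 num * [Z1 [Z2 num]]]] * [Z1 [Z2 num]]]
  [Z0 [Z0 [Z0 [Z1 [Z2 num]]] * [Z1 [Z2 num]]] * [Z1 [Z2 num]]]

4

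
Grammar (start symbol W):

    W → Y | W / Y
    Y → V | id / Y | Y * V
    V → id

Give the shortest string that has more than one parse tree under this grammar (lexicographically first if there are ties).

length 1: no string has ≥2 trees
length 3: id / id has 2 parse trees

Two derivations of id / id:
  W ⇒ Y ⇒ id / Y ⇒ id / V ⇒ id / id
  W ⇒ W / Y ⇒ Y / Y ⇒ V / Y ⇒ id / Y ⇒ id / V ⇒ id / id

id / id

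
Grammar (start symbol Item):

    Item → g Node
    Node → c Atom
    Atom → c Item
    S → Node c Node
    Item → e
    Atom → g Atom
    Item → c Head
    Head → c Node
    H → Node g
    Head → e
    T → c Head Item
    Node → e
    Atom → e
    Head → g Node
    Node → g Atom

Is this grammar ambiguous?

(H, T, S are unreachable from Item, so their rules don't affect L(Item).) Restricted to the reachable nonterminals, every rule has the form A → t or A → t B, and no two rules for the same A share a first terminal. The grammar encodes a DFA — one run per string.

Unambiguous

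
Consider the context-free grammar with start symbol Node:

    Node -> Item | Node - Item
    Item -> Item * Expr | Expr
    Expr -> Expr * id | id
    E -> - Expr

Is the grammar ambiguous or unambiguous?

Witness: id * id

Derivation 1: Node ⇒ Item ⇒ Item * Expr ⇒ Expr * Expr ⇒ id * Expr ⇒ id * id
Derivation 2: Node ⇒ Item ⇒ Expr ⇒ Expr * id ⇒ id * id

Two distinct leftmost derivations for the same string.

Ambiguous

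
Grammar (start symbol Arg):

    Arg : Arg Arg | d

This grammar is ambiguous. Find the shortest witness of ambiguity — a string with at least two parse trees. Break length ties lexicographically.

length 1: no string has ≥2 trees
length 2: no string has ≥2 trees
length 3: d d d has 2 parse trees

Two derivations of d d d:
  Arg ⇒ Arg Arg ⇒ Arg Arg Arg ⇒ d Arg Arg ⇒ d d Arg ⇒ d d d
  Arg ⇒ Arg Arg ⇒ d Arg ⇒ d Arg Arg ⇒ d d Arg ⇒ d d d

d d d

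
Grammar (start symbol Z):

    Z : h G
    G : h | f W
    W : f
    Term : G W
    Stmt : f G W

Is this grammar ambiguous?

Unambiguous

Only Z, G, W are reachable from Z; ignoring the rest: The reachable rules are right-linear with at most one rule per (nonterminal, next-terminal) pair. Each input token forces the next rule, so parsing is deterministic.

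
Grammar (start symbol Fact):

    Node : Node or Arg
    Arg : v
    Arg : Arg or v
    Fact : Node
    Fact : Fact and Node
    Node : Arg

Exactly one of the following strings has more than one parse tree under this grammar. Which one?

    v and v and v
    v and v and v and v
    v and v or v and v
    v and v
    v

v and v or v and v

v and v and v: 1 tree
v and v and v and v: 1 tree
v and v or v and v: 2 trees
v and v: 1 tree
v: 1 tree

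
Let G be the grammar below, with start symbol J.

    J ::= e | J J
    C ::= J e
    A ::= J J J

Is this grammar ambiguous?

Ambiguous

Witness: e e e

Derivation 1: J ⇒ J J ⇒ e J ⇒ e J J ⇒ e e J ⇒ e e e
Derivation 2: J ⇒ J J ⇒ J J J ⇒ e J J ⇒ e e J ⇒ e e e

Two distinct leftmost derivations for the same string.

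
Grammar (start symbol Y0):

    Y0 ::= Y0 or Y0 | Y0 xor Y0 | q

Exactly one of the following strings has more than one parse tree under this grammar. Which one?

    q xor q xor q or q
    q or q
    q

q xor q xor q or q: 5 trees
q or q: 1 tree
q: 1 tree

q xor q xor q or q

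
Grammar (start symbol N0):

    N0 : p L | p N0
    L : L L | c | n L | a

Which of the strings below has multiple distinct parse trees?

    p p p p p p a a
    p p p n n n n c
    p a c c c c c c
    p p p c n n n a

p p p p p p a a: 1 tree
p p p n n n n c: 1 tree
p a c c c c c c: 132 trees
p p p c n n n a: 1 tree

p a c c c c c c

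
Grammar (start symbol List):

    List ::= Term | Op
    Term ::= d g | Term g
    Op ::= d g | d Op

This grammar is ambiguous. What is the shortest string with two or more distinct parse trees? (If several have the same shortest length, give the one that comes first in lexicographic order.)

d g

length 2: d g has 2 parse trees

Two derivations of d g:
  List ⇒ Term ⇒ d g
  List ⇒ Op ⇒ d g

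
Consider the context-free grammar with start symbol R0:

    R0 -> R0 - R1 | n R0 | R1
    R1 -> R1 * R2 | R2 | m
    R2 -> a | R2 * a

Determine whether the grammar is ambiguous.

Ambiguous

Witness: a * a

Derivation 1: R0 ⇒ R1 ⇒ R1 * R2 ⇒ R2 * R2 ⇒ a * R2 ⇒ a * a
Derivation 2: R0 ⇒ R1 ⇒ R2 ⇒ R2 * a ⇒ a * a

Two distinct leftmost derivations for the same string.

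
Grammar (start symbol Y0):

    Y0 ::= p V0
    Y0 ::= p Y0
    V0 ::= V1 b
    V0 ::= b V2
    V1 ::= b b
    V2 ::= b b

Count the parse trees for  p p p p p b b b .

2

Parse trees for p p p p p b b b:
  [Y0 p [Y0 p [Y0 p [Y0 p [Y0 p [V0 [V1 b b] b]]]]]]
  [Y0 p [Y0 p [Y0 p [Y0 p [Y0 p [V0 b [V2 b b]]]]]]]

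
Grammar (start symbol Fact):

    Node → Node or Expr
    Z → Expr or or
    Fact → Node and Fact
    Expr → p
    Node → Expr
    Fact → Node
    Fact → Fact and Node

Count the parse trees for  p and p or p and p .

4

Parse trees for p and p or p and p:
  [Fact [Node [Expr p]] and [Fact [Node [Node [Expr p]] or [Expr p]] and [Fact [Node [Expr p]]]]]
  [Fact [Node [Expr p]] and [Fact [Fact [Node [Node [Expr p]] or [Expr p]]] and [Node [Expr p]]]]
  [Fact [Fact [Node [Expr p]] and [Fact [Node [Node [Expr p]] or [Expr p]]]] and [Node [Expr p]]]
  [Fact [Fact [Fact [Node [Expr p]]] and [Node [Node [Expr p]] or [Expr p]]] and [Node [Expr p]]]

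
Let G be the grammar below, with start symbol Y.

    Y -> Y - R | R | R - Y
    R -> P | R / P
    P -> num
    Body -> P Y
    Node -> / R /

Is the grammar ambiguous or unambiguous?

Witness: num - num

Derivation 1: Y ⇒ Y - R ⇒ R - R ⇒ P - R ⇒ num - R ⇒ num - P ⇒ num - num
Derivation 2: Y ⇒ R - Y ⇒ P - Y ⇒ num - Y ⇒ num - R ⇒ num - P ⇒ num - num

Two distinct leftmost derivations for the same string.

Ambiguous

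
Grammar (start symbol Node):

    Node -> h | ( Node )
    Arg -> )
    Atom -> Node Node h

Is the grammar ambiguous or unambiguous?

Unambiguous

Only Node is reachable from Node; ignoring the rest: L(Node) is { openⁿ atom closeⁿ : n ≥ 0 }. The bracket depth fixes n, and the derivation is forced at every step.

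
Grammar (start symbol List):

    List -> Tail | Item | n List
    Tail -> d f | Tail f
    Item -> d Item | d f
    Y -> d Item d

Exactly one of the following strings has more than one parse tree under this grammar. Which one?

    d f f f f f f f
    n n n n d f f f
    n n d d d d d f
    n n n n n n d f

n n n n n n d f

d f f f f f f f: 1 tree
n n n n d f f f: 1 tree
n n d d d d d f: 1 tree
n n n n n n d f: 2 trees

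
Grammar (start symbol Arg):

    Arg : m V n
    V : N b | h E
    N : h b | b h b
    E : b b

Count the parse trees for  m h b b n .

2

Parse trees for m h b b n:
  [Arg m [V [N h b] b] n]
  [Arg m [V h [E b b]] n]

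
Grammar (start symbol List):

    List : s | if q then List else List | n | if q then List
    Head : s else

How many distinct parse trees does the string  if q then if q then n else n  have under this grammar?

2

Parse trees for if q then if q then n else n:
  [List if q then [List if q then [List n]] else [List n]]
  [List if q then [List if q then [List n] else [List n]]]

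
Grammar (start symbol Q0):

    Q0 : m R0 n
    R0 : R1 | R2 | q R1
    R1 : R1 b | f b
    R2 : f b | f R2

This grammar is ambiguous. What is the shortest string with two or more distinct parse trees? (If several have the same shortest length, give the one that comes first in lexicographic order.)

length 4: m f b n has 2 parse trees

Two derivations of m f b n:
  Q0 ⇒ m R0 n ⇒ m R1 n ⇒ m f b n
  Q0 ⇒ m R0 n ⇒ m R2 n ⇒ m f b n

m f b n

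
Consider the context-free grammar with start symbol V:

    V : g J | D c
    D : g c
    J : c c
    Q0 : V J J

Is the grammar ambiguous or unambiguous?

Ambiguous

Witness: g c c

Derivation 1: V ⇒ g J ⇒ g c c
Derivation 2: V ⇒ D c ⇒ g c c

Two distinct leftmost derivations for the same string.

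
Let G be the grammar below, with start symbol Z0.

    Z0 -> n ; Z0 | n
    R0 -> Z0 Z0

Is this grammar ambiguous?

Unambiguous

Only Z0 is reachable from Z0; ignoring the rest: The reachable grammar is A → atom sep A | atom. Each atom is followed by either the separator (recurse) or end-of-string (stop) — no choice point.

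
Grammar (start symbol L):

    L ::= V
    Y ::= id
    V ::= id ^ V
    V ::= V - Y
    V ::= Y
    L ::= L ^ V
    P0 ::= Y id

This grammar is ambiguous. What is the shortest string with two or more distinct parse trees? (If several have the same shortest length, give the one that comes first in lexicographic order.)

id ^ id

length 1: no string has ≥2 trees
length 3: id ^ id has 2 parse trees

Two derivations of id ^ id:
  L ⇒ V ⇒ id ^ V ⇒ id ^ Y ⇒ id ^ id
  L ⇒ L ^ V ⇒ V ^ V ⇒ Y ^ V ⇒ id ^ V ⇒ id ^ Y ⇒ id ^ id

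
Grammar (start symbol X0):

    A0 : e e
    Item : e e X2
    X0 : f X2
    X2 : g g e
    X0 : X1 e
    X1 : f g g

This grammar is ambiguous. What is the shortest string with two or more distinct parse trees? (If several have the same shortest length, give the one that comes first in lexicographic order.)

length 4: f g g e has 2 parse trees

Two derivations of f g g e:
  X0 ⇒ f X2 ⇒ f g g e
  X0 ⇒ X1 e ⇒ f g g e

f g g e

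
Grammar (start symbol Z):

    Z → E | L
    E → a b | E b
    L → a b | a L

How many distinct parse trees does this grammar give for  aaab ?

Parse trees for aaab:
  [Z [L a [L a [L a b]]]]

1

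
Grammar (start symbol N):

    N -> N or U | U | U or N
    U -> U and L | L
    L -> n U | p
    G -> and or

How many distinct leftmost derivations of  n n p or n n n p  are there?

2

Parse trees for n n p or n n n p:
  [N [N [U [L n [U [L n [U [L p]]]]]]] or [U [L n [U [L n [U [L n [U [L p]]]]]]]]]
  [N [U [L n [U [L n [U [L p]]]]]] or [N [U [L n [U [L n [U [L n [U [L p]]]]]]]]]]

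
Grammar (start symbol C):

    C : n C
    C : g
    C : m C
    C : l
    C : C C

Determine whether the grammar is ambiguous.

Witness: g g g

Derivation 1: C ⇒ C C ⇒ g C ⇒ g C C ⇒ g g C ⇒ g g g
Derivation 2: C ⇒ C C ⇒ C C C ⇒ g C C ⇒ g g C ⇒ g g g

Two distinct leftmost derivations for the same string.

Ambiguous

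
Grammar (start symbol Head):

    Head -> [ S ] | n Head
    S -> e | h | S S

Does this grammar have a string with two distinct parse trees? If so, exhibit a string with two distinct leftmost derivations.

Ambiguous

Witness: [ e e e ]

Derivation 1: Head ⇒ [ S ] ⇒ [ S S ] ⇒ [ e S ] ⇒ [ e S S ] ⇒ [ e e S ] ⇒ [ e e e ]
Derivation 2: Head ⇒ [ S ] ⇒ [ S S ] ⇒ [ S S S ] ⇒ [ e S S ] ⇒ [ e e S ] ⇒ [ e e e ]

Two distinct leftmost derivations for the same string.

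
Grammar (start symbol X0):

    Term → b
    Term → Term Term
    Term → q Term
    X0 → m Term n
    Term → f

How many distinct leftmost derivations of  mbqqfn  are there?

1

Parse trees for mbqqfn:
  [X0 m [Term [Term b] [Term q [Term q [Term f]]]] n]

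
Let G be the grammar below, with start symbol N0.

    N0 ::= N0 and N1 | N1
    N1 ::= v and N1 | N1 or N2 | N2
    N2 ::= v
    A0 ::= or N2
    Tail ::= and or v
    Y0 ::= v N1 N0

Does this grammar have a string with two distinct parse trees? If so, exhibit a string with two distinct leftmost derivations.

Witness: v and v

Derivation 1: N0 ⇒ N0 and N1 ⇒ N1 and N1 ⇒ N2 and N1 ⇒ v and N1 ⇒ v and N2 ⇒ v and v
Derivation 2: N0 ⇒ N1 ⇒ v and N1 ⇒ v and N2 ⇒ v and v

Two distinct leftmost derivations for the same string.

Ambiguous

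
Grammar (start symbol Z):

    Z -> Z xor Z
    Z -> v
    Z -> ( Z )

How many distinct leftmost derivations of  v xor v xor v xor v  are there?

Parse trees for v xor v xor v xor v:
  [Z [Z v] xor [Z [Z v] xor [Z [Z v] xor [Z v]]]]
  [Z [Z v] xor [Z [Z [Z v] xor [Z v]] xor [Z v]]]
  [Z [Z [Z v] xor [Z v]] xor [Z [Z v] xor [Z v]]]
  [Z [Z [Z v] xor [Z [Z v] xor [Z v]]] xor [Z v]]
  [Z [Z [Z [Z v] xor [Z v]] xor [Z v]] xor [Z v]]

5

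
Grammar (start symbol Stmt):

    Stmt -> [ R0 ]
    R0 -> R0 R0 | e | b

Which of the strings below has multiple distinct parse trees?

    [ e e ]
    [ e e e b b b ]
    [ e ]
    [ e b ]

[ e e e b b b ]

[ e e ]: 1 tree
[ e e e b b b ]: 42 trees
[ e ]: 1 tree
[ e b ]: 1 tree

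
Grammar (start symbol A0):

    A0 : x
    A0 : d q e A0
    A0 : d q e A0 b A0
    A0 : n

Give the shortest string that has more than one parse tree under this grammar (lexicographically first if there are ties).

length 1: no string has ≥2 trees
length 4: no string has ≥2 trees
length 6: no string has ≥2 trees
length 7: no string has ≥2 trees
length 9: d q e d q e n b n has 2 parse trees

Two derivations of d q e d q e n b n:
  A0 ⇒ d q e A0 ⇒ d q e d q e A0 b A0 ⇒ d q e d q e n b A0 ⇒ d q e d q e n b n
  A0 ⇒ d q e A0 b A0 ⇒ d q e d q e A0 b A0 ⇒ d q e d q e n b A0 ⇒ d q e d q e n b n

d q e d q e n b n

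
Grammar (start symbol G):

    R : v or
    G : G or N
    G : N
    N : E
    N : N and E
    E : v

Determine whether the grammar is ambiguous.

Unambiguous

(R is unreachable from G, so its rules don't affect L(G).) G → G or N | N  ;  N → N and E | E  — a left-associative chain with E at the bottom. Each string factors uniquely by precedence.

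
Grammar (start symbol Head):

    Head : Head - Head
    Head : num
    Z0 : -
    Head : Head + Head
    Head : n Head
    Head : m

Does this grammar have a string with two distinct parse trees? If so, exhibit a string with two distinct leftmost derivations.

Ambiguous

Witness: n m + m

Derivation 1: Head ⇒ Head + Head ⇒ n Head + Head ⇒ n m + Head ⇒ n m + m
Derivation 2: Head ⇒ n Head ⇒ n Head + Head ⇒ n m + Head ⇒ n m + m

Two distinct leftmost derivations for the same string.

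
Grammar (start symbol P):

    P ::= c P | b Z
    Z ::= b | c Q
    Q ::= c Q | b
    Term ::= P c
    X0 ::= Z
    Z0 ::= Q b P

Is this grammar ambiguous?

Unambiguous

Only P, Z, Q are reachable from P; ignoring the rest: Restricted to the reachable nonterminals, every rule has the form A → t or A → t B, and no two rules for the same A share a first terminal. The grammar encodes a DFA — one run per string.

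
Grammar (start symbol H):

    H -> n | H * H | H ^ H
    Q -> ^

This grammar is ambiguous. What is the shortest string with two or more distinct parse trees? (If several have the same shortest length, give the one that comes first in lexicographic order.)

length 1: no string has ≥2 trees
length 3: no string has ≥2 trees
length 5: n * n * n has 2 parse trees

Two derivations of n * n * n:
  H ⇒ H * H ⇒ n * H ⇒ n * H * H ⇒ n * n * H ⇒ n * n * n
  H ⇒ H * H ⇒ H * H * H ⇒ n * H * H ⇒ n * n * H ⇒ n * n * n

n * n * n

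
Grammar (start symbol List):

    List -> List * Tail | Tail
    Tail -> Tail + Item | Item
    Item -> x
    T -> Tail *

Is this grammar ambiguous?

Unambiguous

(T is unreachable from List, so its rules don't affect L(List).) This is a standard precedence ladder (List over Tail over Item), with each level left-recursive on its own operator ('*' at List, '+' at Tail). That structure is LR(1), hence unambiguous.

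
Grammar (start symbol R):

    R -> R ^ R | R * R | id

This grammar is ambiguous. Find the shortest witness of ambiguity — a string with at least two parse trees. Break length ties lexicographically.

id * id * id

length 1: no string has ≥2 trees
length 3: no string has ≥2 trees
length 5: id * id * id has 2 parse trees

Two derivations of id * id * id:
  R ⇒ R * R ⇒ R * R * R ⇒ id * R * R ⇒ id * id * R ⇒ id * id * id
  R ⇒ R * R ⇒ id * R ⇒ id * R * R ⇒ id * id * R ⇒ id * id * id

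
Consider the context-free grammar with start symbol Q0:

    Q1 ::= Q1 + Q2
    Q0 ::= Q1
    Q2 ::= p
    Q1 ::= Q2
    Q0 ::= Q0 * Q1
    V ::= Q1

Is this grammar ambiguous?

Unambiguous

(V is unreachable from Q0, so its rules don't affect L(Q0).) The grammar is stratified — Q0 handles '*' (left-recursive), Q1 handles '+', Q2 atoms. Each operator has a fixed associativity and precedence level, so every string has one parse.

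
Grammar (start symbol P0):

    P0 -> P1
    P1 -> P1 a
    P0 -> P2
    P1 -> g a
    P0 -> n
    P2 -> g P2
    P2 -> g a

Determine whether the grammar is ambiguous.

Witness: g a

Derivation 1: P0 ⇒ P1 ⇒ g a
Derivation 2: P0 ⇒ P2 ⇒ g a

Two distinct leftmost derivations for the same string.

Ambiguous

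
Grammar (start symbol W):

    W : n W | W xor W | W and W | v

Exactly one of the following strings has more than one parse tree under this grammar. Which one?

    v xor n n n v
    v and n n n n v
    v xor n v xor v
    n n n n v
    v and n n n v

v xor n n n v: 1 tree
v and n n n n v: 1 tree
v xor n v xor v: 3 trees
n n n n v: 1 tree
v and n n n v: 1 tree

v xor n v xor v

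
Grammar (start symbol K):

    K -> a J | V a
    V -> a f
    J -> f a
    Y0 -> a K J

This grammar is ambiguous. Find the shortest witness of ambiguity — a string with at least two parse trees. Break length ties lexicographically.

length 3: a f a has 2 parse trees

Two derivations of a f a:
  K ⇒ a J ⇒ a f a
  K ⇒ V a ⇒ a f a

a f a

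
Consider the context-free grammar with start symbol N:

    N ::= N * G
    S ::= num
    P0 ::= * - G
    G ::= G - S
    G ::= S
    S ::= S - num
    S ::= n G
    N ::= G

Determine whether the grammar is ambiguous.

Witness: num - num

Derivation 1: N ⇒ G ⇒ G - S ⇒ S - S ⇒ num - S ⇒ num - num
Derivation 2: N ⇒ G ⇒ S ⇒ S - num ⇒ num - num

Two distinct leftmost derivations for the same string.

Ambiguous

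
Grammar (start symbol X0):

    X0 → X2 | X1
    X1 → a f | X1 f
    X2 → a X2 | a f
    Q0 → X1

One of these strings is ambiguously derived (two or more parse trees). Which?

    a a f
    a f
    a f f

a f

a a f: 1 tree
a f: 2 trees
a f f: 1 tree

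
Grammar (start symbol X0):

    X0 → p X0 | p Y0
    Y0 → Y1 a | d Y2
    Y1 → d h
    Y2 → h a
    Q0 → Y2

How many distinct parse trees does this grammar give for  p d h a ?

2

Parse trees for p d h a:
  [X0 p [Y0 [Y1 d h] a]]
  [X0 p [Y0 d [Y2 h a]]]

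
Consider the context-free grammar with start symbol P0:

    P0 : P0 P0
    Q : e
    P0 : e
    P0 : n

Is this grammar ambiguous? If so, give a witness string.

Ambiguous

Witness: e e e

Derivation 1: P0 ⇒ P0 P0 ⇒ P0 P0 P0 ⇒ e P0 P0 ⇒ e e P0 ⇒ e e e
Derivation 2: P0 ⇒ P0 P0 ⇒ e P0 ⇒ e P0 P0 ⇒ e e P0 ⇒ e e e

Two distinct leftmost derivations for the same string.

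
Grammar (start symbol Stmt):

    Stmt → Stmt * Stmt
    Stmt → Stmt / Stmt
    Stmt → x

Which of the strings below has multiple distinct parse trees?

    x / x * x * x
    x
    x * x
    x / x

x / x * x * x: 5 trees
x: 1 tree
x * x: 1 tree
x / x: 1 tree

x / x * x * x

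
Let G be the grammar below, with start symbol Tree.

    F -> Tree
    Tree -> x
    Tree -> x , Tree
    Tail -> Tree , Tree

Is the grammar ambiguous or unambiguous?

Unambiguous

Only Tree is reachable from Tree; ignoring the rest: Right-recursive list with a separator: after each atom, whether the separator follows determines the rule. One parse per string.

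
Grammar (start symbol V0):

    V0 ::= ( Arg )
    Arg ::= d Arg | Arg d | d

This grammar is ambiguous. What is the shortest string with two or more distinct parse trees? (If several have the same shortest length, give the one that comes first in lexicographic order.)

( d d )

length 3: no string has ≥2 trees
length 4: ( d d ) has 2 parse trees

Two derivations of ( d d ):
  V0 ⇒ ( Arg ) ⇒ ( d Arg ) ⇒ ( d d )
  V0 ⇒ ( Arg ) ⇒ ( Arg d ) ⇒ ( d d )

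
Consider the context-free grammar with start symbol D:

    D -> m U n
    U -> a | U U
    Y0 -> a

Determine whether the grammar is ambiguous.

Witness: m a a a n

Derivation 1: D ⇒ m U n ⇒ m U U n ⇒ m a U n ⇒ m a U U n ⇒ m a a U n ⇒ m a a a n
Derivation 2: D ⇒ m U n ⇒ m U U n ⇒ m U U U n ⇒ m a U U n ⇒ m a a U n ⇒ m a a a n

Two distinct leftmost derivations for the same string.

Ambiguous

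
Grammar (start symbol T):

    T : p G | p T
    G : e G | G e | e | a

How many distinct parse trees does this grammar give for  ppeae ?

2

Parse trees for ppeae:
  [T p [T p [G e [G [G a] e]]]]
  [T p [T p [G [G e [G a]] e]]]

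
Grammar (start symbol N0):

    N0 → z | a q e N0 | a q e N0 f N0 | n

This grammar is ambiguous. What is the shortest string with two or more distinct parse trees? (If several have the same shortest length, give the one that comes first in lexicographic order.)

length 1: no string has ≥2 trees
length 4: no string has ≥2 trees
length 6: no string has ≥2 trees
length 7: no string has ≥2 trees
length 9: a q e a q e n f n has 2 parse trees

Two derivations of a q e a q e n f n:
  N0 ⇒ a q e N0 ⇒ a q e a q e N0 f N0 ⇒ a q e a q e n f N0 ⇒ a q e a q e n f n
  N0 ⇒ a q e N0 f N0 ⇒ a q e a q e N0 f N0 ⇒ a q e a q e n f N0 ⇒ a q e a q e n f n

a q e a q e n f n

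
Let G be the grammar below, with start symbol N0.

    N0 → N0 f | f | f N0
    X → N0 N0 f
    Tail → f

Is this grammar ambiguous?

Ambiguous

Witness: f f

Derivation 1: N0 ⇒ N0 f ⇒ f f
Derivation 2: N0 ⇒ f N0 ⇒ f f

Two distinct leftmost derivations for the same string.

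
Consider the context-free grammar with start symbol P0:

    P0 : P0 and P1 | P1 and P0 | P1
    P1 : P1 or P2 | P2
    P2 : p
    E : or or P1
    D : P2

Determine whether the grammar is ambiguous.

Ambiguous

Witness: p and p

Derivation 1: P0 ⇒ P0 and P1 ⇒ P1 and P1 ⇒ P2 and P1 ⇒ p and P1 ⇒ p and P2 ⇒ p and p
Derivation 2: P0 ⇒ P1 and P0 ⇒ P2 and P0 ⇒ p and P0 ⇒ p and P1 ⇒ p and P2 ⇒ p and p

Two distinct leftmost derivations for the same string.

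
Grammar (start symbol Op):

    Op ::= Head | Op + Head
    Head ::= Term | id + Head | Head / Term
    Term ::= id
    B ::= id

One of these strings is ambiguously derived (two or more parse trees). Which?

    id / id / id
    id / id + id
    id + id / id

id + id / id

id / id / id: 1 tree
id / id + id: 1 tree
id + id / id: 3 trees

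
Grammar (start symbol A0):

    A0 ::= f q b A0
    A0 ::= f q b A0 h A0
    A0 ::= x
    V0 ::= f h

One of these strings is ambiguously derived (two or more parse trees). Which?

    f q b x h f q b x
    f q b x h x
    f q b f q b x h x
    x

f q b f q b x h x

f q b x h f q b x: 1 tree
f q b x h x: 1 tree
f q b f q b x h x: 2 trees
x: 1 tree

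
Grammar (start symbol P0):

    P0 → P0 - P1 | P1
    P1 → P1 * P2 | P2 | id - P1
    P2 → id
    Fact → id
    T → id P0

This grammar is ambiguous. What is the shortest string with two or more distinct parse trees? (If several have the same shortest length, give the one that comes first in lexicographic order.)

id - id

length 1: no string has ≥2 trees
length 3: id - id has 2 parse trees

Two derivations of id - id:
  P0 ⇒ P0 - P1 ⇒ P1 - P1 ⇒ P2 - P1 ⇒ id - P1 ⇒ id - P2 ⇒ id - id
  P0 ⇒ P1 ⇒ id - P1 ⇒ id - P2 ⇒ id - id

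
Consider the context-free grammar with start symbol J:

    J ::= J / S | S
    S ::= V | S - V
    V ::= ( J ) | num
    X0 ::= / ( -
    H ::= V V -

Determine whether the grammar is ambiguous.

Unambiguous

(X0, H are unreachable from J, so their rules don't affect L(J).) This is a standard precedence ladder (J over S over V), with each level left-recursive on its own operator ('/' at J, '-' at S). That structure is LR(1), hence unambiguous.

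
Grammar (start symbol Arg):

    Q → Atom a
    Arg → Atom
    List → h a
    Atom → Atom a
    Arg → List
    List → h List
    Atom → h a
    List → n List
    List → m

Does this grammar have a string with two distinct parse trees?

Witness: h a

Derivation 1: Arg ⇒ Atom ⇒ h a
Derivation 2: Arg ⇒ List ⇒ h a

Two distinct leftmost derivations for the same string.

Ambiguous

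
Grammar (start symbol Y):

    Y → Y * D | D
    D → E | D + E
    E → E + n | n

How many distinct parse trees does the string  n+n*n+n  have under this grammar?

4

Parse trees for n+n*n+n:
  [Y [Y [D [E [E n] + n]]] * [D [E [E n] + n]]]
  [Y [Y [D [E [E n] + n]]] * [D [D [E n]] + [E n]]]
  [Y [Y [D [D [E n]] + [E n]]] * [D [E [E n] + n]]]
  [Y [Y [D [D [E n]] + [E n]]] * [D [D [E n]] + [E n]]]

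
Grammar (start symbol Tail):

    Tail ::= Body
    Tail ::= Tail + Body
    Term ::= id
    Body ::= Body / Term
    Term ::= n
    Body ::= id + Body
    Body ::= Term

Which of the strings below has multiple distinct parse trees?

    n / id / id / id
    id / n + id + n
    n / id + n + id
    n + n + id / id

id / n + id + n

n / id / id / id: 1 tree
id / n + id + n: 2 trees
n / id + n + id: 1 tree
n + n + id / id: 1 tree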